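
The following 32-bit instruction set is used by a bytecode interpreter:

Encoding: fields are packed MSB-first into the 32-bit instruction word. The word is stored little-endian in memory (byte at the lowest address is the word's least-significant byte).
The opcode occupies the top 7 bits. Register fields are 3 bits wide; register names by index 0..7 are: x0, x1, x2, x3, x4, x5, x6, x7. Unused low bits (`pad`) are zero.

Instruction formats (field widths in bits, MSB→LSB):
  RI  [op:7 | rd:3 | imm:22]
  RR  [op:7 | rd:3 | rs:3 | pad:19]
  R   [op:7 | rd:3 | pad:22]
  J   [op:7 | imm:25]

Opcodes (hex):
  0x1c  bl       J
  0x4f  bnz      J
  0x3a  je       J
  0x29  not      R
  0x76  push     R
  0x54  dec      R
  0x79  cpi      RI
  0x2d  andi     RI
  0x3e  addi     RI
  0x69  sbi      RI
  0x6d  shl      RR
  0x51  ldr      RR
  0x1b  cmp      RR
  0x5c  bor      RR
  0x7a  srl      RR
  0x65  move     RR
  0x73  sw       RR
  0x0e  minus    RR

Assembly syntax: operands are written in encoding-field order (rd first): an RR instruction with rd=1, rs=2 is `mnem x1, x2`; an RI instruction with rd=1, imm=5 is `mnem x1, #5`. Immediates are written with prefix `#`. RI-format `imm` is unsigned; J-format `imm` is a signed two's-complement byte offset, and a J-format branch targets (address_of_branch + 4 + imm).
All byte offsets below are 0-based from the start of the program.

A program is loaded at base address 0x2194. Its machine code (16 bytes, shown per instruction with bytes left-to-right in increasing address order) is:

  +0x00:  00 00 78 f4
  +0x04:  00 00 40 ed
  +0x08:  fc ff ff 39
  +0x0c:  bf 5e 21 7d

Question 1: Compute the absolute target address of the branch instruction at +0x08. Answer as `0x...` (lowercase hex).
@+08  little-endian(fc ff ff 39) = 0x39fffffc
  opcode bits[31:25]=0x1c: bl/J
  imm: (w>>0)&0x1ffffff=0x1fffffc (s25→-4) → #-4
  target = base 0x2194 + off 0x08 + 4 + imm -4 = 0x219c

0x219c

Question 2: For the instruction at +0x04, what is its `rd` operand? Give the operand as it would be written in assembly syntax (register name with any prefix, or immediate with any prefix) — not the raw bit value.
off 0x04: read 00 00 40 ed as little → 0xed400000
  opcode bits[31:25]=0x76: push/R
  rd: (w>>22)&0x7=0x5 → x5

x5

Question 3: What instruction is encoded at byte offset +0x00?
+0x00: 00 00 78 f4 ⇒ word 0xf4780000 (little)
  op=0xf4780000>>25=0x7a ⇒ srl (RR)
  [24:22] rd=1 = x1
  [21:19] rs=7 = x7

srl x1, x7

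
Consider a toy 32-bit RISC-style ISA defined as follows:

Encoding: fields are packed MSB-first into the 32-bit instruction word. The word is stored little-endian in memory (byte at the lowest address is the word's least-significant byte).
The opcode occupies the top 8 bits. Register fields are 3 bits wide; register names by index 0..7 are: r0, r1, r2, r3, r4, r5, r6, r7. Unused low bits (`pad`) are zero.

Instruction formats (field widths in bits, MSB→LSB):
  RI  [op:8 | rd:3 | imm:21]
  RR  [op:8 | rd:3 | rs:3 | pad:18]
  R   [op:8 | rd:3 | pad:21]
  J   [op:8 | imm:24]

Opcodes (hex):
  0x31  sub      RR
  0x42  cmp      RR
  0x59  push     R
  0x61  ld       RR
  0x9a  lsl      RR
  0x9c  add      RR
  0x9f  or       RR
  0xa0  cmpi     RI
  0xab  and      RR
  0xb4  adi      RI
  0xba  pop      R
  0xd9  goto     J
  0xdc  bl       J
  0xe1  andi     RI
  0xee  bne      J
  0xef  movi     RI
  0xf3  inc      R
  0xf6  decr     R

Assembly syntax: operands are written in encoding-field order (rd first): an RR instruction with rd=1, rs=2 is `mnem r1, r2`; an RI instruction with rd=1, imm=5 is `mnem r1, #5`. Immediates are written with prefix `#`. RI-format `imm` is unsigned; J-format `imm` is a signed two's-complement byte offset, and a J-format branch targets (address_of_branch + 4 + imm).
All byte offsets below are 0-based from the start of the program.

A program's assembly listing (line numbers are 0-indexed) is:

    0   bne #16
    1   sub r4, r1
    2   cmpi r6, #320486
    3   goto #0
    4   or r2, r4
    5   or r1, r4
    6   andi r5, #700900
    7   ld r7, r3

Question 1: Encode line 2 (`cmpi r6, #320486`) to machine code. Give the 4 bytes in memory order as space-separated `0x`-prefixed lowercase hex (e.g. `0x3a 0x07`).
2. cmpi fields op=0xa0:8|rd=6:3|imm=320486:21 → word a0c4e3e6h → e6 e3 c4 a0

0xe6 0xe3 0xc4 0xa0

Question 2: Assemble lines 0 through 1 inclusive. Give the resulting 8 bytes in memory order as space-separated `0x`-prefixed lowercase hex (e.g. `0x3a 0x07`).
0. bne fields op=0xee:8|imm=16:24 → word ee000010h → 10 00 00 ee
1. sub fields op=0x31:8|rd=4:3|rs=1:3|pad=0:18 → word 31840000h → 00 00 84 31

0x10 0x00 0x00 0xee 0x00 0x00 0x84 0x31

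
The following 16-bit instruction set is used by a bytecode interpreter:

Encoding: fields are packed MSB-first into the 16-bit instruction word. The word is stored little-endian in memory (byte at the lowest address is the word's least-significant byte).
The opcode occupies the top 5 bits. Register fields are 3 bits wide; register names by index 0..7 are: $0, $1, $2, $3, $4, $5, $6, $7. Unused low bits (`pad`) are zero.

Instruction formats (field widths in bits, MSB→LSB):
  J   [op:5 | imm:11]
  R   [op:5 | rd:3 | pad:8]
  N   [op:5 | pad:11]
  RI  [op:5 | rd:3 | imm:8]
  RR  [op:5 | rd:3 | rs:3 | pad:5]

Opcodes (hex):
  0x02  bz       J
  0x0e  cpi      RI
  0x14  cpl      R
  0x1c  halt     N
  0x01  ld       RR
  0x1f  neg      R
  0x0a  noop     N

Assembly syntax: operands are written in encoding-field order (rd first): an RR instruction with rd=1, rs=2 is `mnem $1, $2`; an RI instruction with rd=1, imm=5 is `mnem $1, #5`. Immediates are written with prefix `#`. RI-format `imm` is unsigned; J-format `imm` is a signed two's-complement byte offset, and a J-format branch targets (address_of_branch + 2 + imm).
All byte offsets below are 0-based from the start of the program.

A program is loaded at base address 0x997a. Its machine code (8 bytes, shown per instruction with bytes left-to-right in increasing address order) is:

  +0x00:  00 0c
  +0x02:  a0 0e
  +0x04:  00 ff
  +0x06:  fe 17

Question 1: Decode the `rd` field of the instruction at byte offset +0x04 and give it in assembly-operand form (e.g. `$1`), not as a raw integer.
@+04  little-endian(00 ff) = 0xff00
  opcode bits[15:11]=0x1f: neg/R
  rd@[10:8]=0x7 ⇒ $7

$7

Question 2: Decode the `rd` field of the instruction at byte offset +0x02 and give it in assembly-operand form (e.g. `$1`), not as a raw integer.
$6

+0x02: a0 0e ⇒ word 0x0ea0 (little)
  opcode bits[15:11]=0x1: ld/RR
  rd: (w>>8)&0x7=0x6 → $6
  rs: (w>>5)&0x7=0x5 → $5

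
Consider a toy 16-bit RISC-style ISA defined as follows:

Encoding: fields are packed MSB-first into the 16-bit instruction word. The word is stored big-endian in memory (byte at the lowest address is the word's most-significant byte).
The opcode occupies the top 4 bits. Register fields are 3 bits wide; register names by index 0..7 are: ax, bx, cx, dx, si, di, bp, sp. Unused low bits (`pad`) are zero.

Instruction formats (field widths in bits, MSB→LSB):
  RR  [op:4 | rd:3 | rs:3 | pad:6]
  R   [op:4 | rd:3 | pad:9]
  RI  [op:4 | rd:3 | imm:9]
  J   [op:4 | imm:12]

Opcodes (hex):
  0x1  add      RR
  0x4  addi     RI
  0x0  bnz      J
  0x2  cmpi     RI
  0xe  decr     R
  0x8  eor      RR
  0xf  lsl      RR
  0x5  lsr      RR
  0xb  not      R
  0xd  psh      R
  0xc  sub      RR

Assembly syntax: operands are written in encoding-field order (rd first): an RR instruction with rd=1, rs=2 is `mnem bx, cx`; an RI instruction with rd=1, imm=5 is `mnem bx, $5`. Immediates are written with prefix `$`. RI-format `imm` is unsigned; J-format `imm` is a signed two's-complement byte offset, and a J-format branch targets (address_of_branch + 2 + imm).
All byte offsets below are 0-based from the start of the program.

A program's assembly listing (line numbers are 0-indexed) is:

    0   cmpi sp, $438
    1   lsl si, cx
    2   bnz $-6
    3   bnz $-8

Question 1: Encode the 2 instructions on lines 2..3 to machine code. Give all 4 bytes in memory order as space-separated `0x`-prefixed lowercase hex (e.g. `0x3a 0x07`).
line 2 (bnz): pack op=0x0:4|imm=-6:12 = 0x0ffa; big→ 0f fa
line 3 (bnz): pack op=0x0:4|imm=-8:12 = 0x0ff8; big→ 0f f8

0x0f 0xfa 0x0f 0xf8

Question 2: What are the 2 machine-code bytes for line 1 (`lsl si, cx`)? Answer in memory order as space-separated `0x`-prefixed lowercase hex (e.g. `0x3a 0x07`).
line 1 (lsl): pack op=0xf:4|rd=4:3|rs=2:3|pad=0:6 = 0xf880; big→ f8 80

0xf8 0x80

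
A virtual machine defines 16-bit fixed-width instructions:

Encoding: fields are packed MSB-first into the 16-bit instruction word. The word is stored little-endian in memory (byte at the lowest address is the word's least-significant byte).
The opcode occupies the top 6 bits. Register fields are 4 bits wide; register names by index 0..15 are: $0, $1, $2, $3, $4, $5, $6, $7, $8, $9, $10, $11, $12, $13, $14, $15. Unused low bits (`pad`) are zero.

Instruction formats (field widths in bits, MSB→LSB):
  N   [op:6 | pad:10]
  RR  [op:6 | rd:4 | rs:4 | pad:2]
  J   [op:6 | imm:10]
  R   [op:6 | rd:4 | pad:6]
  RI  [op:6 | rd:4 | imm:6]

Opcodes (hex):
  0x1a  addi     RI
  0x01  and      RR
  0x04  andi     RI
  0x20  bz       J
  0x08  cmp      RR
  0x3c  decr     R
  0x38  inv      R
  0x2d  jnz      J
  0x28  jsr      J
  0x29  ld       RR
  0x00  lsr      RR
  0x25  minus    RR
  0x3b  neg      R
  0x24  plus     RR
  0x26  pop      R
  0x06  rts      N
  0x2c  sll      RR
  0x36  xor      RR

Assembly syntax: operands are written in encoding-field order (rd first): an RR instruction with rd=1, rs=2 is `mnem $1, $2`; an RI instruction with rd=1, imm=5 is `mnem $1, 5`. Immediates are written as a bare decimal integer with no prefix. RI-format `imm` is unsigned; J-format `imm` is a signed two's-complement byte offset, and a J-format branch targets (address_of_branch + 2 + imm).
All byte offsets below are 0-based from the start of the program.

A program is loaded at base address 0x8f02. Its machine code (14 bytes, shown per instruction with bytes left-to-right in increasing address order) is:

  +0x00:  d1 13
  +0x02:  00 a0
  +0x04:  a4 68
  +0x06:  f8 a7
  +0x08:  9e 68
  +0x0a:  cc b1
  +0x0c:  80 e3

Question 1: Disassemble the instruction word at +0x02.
off 0x02: read 00 a0 as little → 0xa000
  opcode bits[15:10]=0x28: jsr/J
  imm: (w>>0)&0x3ff=0x0 → 0

jsr 0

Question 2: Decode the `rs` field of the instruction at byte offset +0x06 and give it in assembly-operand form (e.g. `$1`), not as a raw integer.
$14

@+06  little-endian(f8 a7) = 0xa7f8
  op=0xa7f8>>10=0x29 ⇒ ld (RR)
  rd: (w>>6)&0xf=0xf → $15
  rs: (w>>2)&0xf=0xe → $14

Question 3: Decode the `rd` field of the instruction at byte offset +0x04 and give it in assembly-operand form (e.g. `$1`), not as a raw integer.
$2

off 0x04: read a4 68 as little → 0x68a4
  top 6b → 0x1a → addi [RI]
  rd@[9:6]=0x2 ⇒ $2
  imm@[5:0]=0x24 ⇒ 36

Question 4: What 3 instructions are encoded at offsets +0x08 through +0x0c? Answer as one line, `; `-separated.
off 0x08: read 9e 68 as little → 0x689e
  top 6b → 0x1a → addi [RI]
  rd@[9:6]=0x2 ⇒ $2
  imm@[5:0]=0x1e ⇒ 30
off 0x0a: read cc b1 as little → 0xb1cc
  top 6b → 0x2c → sll [RR]
  rd@[9:6]=0x7 ⇒ $7
  rs@[5:2]=0x3 ⇒ $3
off 0x0c: read 80 e3 as little → 0xe380
  top 6b → 0x38 → inv [R]
  rd@[9:6]=0xe ⇒ $14

addi $2, 30; sll $7, $3; inv $14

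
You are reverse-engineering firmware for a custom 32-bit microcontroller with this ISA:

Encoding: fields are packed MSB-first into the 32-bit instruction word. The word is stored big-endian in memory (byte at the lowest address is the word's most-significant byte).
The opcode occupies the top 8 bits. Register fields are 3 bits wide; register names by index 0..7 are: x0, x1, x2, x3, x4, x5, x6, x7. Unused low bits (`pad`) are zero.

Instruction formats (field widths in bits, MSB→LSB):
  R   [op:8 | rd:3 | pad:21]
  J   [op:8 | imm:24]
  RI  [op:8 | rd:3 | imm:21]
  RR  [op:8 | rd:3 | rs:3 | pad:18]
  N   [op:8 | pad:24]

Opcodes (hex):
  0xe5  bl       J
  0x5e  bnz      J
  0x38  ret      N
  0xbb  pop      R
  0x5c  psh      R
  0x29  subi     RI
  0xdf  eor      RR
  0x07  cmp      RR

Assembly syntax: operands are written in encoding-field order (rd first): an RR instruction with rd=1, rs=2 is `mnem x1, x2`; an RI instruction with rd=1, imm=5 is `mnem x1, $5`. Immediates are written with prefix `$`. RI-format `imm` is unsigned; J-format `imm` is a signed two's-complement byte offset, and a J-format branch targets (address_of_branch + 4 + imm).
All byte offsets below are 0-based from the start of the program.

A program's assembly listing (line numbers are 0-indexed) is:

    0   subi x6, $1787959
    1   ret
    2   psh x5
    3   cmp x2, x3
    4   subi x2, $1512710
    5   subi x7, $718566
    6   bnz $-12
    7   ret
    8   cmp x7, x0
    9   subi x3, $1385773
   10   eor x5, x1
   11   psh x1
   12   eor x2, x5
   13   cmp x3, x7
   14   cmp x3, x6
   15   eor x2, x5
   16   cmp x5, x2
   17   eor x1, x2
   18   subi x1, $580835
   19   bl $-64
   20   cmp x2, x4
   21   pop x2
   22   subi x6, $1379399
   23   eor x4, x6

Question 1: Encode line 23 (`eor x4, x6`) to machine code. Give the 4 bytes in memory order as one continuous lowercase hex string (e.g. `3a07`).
23. eor fields op=0xdf:8|rd=4:3|rs=6:3|pad=0:18 → word df980000h → df 98 00 00

df980000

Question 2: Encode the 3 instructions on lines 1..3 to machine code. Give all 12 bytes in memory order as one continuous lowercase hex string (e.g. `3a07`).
1. ret fields op=0x38:8|pad=0:24 → word 38000000h → 38 00 00 00
2. psh fields op=0x5c:8|rd=5:3|pad=0:21 → word 5ca00000h → 5c a0 00 00
3. cmp fields op=0x7:8|rd=2:3|rs=3:3|pad=0:18 → word 074c0000h → 07 4c 00 00

380000005ca00000074c0000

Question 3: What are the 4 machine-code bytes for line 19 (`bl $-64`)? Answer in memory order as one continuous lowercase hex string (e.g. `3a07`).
L19: bl op=0xe5:8|imm=-64:24 ⇒ 0xe5ffffc0 ⇒ big e5 ff ff c0

e5ffffc0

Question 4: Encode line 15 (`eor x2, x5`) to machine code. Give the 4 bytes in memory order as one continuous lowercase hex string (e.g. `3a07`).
15. eor fields op=0xdf:8|rd=2:3|rs=5:3|pad=0:18 → word df540000h → df 54 00 00

df540000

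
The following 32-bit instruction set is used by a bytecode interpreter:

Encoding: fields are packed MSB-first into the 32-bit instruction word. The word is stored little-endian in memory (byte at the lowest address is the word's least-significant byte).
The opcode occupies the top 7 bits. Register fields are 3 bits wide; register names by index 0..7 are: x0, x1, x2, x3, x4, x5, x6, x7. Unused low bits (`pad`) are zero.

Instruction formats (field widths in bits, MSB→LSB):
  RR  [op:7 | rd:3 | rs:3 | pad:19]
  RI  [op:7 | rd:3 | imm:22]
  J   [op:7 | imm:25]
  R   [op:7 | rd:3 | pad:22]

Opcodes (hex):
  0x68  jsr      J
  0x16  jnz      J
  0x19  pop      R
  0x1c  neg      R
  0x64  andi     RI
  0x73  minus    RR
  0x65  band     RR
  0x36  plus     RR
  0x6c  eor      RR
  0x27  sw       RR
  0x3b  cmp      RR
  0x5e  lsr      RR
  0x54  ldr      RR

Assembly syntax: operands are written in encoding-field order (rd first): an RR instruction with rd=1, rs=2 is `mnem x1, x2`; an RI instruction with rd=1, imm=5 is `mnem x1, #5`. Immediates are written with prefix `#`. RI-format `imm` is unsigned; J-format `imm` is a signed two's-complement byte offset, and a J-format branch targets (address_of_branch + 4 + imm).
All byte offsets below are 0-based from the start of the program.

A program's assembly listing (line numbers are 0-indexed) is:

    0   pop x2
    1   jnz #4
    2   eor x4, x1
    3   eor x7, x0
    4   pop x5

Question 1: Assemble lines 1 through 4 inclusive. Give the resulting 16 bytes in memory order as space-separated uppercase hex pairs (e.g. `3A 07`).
04 00 00 2C 00 00 08 D9 00 00 C0 D9 00 00 40 33

line 1 (jnz): pack op=0x16:7|imm=4:25 = 0x2c000004; little→ 04 00 00 2c
line 2 (eor): pack op=0x6c:7|rd=4:3|rs=1:3|pad=0:19 = 0xd9080000; little→ 00 00 08 d9
line 3 (eor): pack op=0x6c:7|rd=7:3|rs=0:3|pad=0:19 = 0xd9c00000; little→ 00 00 c0 d9
line 4 (pop): pack op=0x19:7|rd=5:3|pad=0:22 = 0x33400000; little→ 00 00 40 33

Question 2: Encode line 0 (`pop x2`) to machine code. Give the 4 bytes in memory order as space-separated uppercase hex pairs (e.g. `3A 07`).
line 0 (pop): pack op=0x19:7|rd=2:3|pad=0:22 = 0x32800000; little→ 00 00 80 32

00 00 80 32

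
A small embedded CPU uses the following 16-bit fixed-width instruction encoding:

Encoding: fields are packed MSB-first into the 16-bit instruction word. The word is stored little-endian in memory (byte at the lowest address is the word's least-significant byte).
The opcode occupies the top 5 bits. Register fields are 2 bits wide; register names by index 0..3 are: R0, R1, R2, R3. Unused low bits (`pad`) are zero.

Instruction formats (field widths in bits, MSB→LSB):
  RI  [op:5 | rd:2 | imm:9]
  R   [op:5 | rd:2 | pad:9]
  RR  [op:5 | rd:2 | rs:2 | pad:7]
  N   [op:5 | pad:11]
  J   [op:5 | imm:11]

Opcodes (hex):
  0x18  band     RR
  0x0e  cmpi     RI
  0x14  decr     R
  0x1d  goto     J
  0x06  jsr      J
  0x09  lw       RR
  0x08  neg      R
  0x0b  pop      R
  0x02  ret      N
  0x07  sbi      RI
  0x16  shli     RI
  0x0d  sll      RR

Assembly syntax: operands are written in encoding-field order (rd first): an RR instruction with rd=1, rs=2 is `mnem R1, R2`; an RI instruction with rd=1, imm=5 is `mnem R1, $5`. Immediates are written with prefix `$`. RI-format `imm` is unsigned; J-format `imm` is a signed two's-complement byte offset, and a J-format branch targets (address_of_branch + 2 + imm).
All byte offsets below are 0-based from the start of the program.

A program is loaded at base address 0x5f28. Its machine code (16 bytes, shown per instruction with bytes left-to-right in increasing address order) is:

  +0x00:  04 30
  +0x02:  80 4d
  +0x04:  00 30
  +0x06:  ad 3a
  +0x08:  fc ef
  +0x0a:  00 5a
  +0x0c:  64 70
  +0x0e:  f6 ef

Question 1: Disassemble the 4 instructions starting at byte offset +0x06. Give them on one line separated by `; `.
sbi R1, $173; goto $-4; pop R1; cmpi R0, $100

off 0x06: read ad 3a as little → 0x3aad
  opcode bits[15:11]=0x7: sbi/RI
  [10:9] rd=1 = R1
  [8:0] imm=173 = $173
off 0x08: read fc ef as little → 0xeffc
  opcode bits[15:11]=0x1d: goto/J
  [10:0] imm=2044 (s11→-4) = $-4
off 0x0a: read 00 5a as little → 0x5a00
  opcode bits[15:11]=0xb: pop/R
  [10:9] rd=1 = R1
off 0x0c: read 64 70 as little → 0x7064
  opcode bits[15:11]=0xe: cmpi/RI
  [10:9] rd=0 = R0
  [8:0] imm=100 = $100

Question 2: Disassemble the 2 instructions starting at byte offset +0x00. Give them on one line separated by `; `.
+0x00: 04 30 ⇒ word 0x3004 (little)
  op=0x3004>>11=0x6 ⇒ jsr (J)
  [10:0] imm=4 = $4
+0x02: 80 4d ⇒ word 0x4d80 (little)
  op=0x4d80>>11=0x9 ⇒ lw (RR)
  [10:9] rd=2 = R2
  [8:7] rs=3 = R3

jsr $4; lw R2, R3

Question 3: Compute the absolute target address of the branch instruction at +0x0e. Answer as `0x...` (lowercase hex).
[0e] f6 ef → 0xeff6
  top 5b → 0x1d → goto [J]
  imm@[10:0]=0x7f6 (s11→-10) ⇒ $-10
  target = base 0x5f28 + off 0x0e + 2 + imm -10 = 0x5f2e

0x5f2e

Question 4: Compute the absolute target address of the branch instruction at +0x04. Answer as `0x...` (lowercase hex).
0x5f2e

+0x04: 00 30 ⇒ word 0x3000 (little)
  opcode bits[15:11]=0x6: jsr/J
  imm: (w>>0)&0x7ff=0x0 → $0
  target = base 0x5f28 + off 0x04 + 2 + imm 0 = 0x5f2e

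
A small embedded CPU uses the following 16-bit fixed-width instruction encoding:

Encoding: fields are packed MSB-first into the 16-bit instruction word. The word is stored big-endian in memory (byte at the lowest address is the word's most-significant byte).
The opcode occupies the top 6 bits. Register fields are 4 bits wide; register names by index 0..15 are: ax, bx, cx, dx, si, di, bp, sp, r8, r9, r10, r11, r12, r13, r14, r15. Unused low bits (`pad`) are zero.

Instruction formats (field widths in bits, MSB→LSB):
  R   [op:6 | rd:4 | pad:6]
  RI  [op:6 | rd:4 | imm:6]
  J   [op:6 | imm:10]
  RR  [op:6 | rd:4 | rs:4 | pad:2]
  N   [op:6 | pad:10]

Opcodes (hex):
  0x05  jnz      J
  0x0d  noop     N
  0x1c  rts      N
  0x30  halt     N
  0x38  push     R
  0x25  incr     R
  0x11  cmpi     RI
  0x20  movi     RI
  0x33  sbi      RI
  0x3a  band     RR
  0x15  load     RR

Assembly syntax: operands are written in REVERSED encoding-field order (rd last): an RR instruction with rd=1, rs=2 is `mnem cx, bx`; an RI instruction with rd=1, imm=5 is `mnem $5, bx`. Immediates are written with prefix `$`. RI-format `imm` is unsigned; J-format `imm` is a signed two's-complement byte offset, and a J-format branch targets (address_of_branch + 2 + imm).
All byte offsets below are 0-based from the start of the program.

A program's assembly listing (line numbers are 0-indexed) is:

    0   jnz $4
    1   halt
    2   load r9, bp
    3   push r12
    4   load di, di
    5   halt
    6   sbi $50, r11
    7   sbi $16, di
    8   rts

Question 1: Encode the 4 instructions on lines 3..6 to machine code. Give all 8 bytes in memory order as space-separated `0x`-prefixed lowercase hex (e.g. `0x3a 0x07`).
0xe3 0x00 0x55 0x54 0xc0 0x00 0xce 0xf2

line 3 (push): pack op=0x38:6|rd=12:4|pad=0:6 = 0xe300; big→ e3 00
line 4 (load): pack op=0x15:6|rd=5:4|rs=5:4|pad=0:2 = 0x5554; big→ 55 54
line 5 (halt): pack op=0x30:6|pad=0:10 = 0xc000; big→ c0 00
line 6 (sbi): pack op=0x33:6|rd=11:4|imm=50:6 = 0xcef2; big→ ce f2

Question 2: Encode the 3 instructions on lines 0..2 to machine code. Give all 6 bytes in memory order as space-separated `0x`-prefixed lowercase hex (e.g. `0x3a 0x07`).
L0: jnz op=0x5:6|imm=4:10 ⇒ 0x1404 ⇒ big 14 04
L1: halt op=0x30:6|pad=0:10 ⇒ 0xc000 ⇒ big c0 00
L2: load op=0x15:6|rd=6:4|rs=9:4|pad=0:2 ⇒ 0x55a4 ⇒ big 55 a4

0x14 0x04 0xc0 0x00 0x55 0xa4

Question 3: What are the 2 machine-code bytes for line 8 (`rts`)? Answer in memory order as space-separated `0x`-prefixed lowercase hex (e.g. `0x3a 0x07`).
L8: rts op=0x1c:6|pad=0:10 ⇒ 0x7000 ⇒ big 70 00

0x70 0x00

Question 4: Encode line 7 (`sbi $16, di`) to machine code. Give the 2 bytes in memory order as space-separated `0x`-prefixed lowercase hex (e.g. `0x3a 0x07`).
0xcd 0x50

L7: sbi op=0x33:6|rd=5:4|imm=16:6 ⇒ 0xcd50 ⇒ big cd 50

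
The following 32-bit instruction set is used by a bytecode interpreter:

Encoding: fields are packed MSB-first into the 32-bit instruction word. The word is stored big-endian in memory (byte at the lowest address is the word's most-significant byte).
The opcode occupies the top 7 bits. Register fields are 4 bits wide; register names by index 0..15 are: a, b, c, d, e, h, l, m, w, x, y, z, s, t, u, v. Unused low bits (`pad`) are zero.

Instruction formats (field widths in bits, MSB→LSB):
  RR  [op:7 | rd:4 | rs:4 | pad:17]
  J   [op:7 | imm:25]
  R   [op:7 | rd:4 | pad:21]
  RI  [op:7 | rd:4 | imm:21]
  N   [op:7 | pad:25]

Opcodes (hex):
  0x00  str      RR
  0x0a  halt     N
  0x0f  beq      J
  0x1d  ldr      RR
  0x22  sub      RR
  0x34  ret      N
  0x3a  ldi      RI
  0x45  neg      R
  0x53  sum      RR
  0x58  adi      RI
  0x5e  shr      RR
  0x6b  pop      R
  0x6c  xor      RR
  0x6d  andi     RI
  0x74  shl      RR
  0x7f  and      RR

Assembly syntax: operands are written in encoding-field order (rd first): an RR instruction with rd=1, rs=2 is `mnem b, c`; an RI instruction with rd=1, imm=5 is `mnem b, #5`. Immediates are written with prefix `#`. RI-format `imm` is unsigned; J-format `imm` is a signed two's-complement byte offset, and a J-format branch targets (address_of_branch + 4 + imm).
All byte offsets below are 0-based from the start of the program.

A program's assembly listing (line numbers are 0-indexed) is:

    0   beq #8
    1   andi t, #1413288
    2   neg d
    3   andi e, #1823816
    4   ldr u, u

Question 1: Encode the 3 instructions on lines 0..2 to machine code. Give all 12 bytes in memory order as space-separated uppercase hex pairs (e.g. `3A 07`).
1E 00 00 08 DB B5 90 A8 8A 60 00 00

line 0 (beq): pack op=0xf:7|imm=8:25 = 0x1e000008; big→ 1e 00 00 08
line 1 (andi): pack op=0x6d:7|rd=13:4|imm=1413288:21 = 0xdbb590a8; big→ db b5 90 a8
line 2 (neg): pack op=0x45:7|rd=3:4|pad=0:21 = 0x8a600000; big→ 8a 60 00 00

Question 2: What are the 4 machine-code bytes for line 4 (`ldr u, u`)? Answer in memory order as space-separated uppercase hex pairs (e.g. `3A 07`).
3B DC 00 00

4. ldr fields op=0x1d:7|rd=14:4|rs=14:4|pad=0:17 → word 3bdc0000h → 3b dc 00 00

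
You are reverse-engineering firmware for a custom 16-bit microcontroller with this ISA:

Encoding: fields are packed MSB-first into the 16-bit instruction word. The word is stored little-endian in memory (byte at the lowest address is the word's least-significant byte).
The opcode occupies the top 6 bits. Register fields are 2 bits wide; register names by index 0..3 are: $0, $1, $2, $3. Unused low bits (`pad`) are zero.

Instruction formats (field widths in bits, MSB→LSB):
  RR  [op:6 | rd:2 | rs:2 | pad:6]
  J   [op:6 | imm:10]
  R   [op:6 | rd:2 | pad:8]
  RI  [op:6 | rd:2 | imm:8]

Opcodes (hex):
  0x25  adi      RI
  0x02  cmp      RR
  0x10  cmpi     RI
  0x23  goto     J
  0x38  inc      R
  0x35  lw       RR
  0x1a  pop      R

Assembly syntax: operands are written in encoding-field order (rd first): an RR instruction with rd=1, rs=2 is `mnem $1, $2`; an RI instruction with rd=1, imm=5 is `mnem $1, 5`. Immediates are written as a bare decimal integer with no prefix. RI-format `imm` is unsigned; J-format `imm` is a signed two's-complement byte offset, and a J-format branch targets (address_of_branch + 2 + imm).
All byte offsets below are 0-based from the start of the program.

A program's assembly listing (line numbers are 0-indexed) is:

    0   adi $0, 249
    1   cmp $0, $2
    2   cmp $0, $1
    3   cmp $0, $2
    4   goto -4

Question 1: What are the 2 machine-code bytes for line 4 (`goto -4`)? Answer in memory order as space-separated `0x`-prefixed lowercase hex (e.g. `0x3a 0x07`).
0xfc 0x8f

line 4 (goto): pack op=0x23:6|imm=-4:10 = 0x8ffc; little→ fc 8f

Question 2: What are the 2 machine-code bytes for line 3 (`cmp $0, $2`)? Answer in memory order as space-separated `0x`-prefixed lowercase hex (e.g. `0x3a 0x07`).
0x80 0x08

L3: cmp op=0x2:6|rd=0:2|rs=2:2|pad=0:6 ⇒ 0x0880 ⇒ little 80 08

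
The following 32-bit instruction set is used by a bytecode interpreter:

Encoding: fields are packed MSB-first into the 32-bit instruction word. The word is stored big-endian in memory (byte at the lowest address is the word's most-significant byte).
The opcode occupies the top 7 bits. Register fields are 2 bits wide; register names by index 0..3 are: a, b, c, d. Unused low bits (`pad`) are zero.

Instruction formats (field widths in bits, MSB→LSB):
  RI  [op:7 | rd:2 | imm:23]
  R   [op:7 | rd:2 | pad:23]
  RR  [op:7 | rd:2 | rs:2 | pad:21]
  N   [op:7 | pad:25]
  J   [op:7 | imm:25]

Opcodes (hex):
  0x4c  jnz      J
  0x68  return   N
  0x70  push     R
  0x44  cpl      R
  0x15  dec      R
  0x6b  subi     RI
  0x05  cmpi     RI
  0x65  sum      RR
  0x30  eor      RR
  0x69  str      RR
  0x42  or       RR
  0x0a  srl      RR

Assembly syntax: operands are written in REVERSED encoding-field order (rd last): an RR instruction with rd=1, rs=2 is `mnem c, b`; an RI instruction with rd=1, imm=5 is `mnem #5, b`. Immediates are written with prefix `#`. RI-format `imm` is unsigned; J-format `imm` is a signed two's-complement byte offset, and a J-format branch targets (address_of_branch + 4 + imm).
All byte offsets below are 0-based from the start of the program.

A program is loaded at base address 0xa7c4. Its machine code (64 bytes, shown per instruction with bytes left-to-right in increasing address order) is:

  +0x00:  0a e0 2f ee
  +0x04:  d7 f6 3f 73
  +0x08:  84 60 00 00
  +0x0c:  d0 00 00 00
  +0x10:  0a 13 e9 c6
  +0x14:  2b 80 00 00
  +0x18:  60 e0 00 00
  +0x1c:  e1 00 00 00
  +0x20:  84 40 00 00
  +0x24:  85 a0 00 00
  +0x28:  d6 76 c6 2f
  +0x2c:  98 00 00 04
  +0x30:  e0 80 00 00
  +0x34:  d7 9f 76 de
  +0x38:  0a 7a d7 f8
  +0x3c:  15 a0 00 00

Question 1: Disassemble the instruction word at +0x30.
[30] e0 80 00 00 → 0xe0800000
  op=0xe0800000>>25=0x70 ⇒ push (R)
  rd: (w>>23)&0x3=0x1 → b

push b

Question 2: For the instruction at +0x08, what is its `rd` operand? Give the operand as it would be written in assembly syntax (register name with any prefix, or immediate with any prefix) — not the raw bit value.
a

[08] 84 60 00 00 → 0x84600000
  top 7b → 0x42 → or [RR]
  rd: (w>>23)&0x3=0x0 → a
  rs: (w>>21)&0x3=0x3 → d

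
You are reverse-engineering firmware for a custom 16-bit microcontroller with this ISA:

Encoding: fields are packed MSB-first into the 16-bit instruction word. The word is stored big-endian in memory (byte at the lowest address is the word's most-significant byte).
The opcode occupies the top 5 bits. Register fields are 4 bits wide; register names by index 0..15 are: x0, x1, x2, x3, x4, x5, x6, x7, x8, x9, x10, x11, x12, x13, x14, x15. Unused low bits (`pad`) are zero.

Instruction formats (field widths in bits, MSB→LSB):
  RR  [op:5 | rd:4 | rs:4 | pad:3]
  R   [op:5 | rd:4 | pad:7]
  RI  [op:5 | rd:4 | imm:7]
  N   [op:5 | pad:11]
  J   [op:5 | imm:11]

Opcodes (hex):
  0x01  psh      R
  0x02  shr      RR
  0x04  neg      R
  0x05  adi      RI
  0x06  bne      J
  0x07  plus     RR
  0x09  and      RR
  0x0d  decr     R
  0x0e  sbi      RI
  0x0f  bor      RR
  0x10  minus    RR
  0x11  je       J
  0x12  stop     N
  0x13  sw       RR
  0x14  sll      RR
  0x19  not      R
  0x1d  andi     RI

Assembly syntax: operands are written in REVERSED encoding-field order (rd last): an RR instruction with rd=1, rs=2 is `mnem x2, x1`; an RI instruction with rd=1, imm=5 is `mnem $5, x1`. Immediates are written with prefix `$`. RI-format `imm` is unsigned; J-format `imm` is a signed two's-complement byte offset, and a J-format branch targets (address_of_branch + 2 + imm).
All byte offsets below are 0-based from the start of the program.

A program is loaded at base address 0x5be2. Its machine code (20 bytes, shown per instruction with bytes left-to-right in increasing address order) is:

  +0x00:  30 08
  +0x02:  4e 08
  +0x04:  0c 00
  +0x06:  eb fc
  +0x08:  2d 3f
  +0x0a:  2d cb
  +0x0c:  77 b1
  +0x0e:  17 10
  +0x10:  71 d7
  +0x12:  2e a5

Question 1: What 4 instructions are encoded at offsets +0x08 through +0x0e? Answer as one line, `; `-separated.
adi $63, x10; adi $75, x11; sbi $49, x15; shr x2, x14

@+08  big-endian(2d 3f) = 0x2d3f
  top 5b → 0x5 → adi [RI]
  rd: (w>>7)&0xf=0xa → x10
  imm: (w>>0)&0x7f=0x3f → $63
@+0a  big-endian(2d cb) = 0x2dcb
  top 5b → 0x5 → adi [RI]
  rd: (w>>7)&0xf=0xb → x11
  imm: (w>>0)&0x7f=0x4b → $75
@+0c  big-endian(77 b1) = 0x77b1
  top 5b → 0xe → sbi [RI]
  rd: (w>>7)&0xf=0xf → x15
  imm: (w>>0)&0x7f=0x31 → $49
@+0e  big-endian(17 10) = 0x1710
  top 5b → 0x2 → shr [RR]
  rd: (w>>7)&0xf=0xe → x14
  rs: (w>>3)&0xf=0x2 → x2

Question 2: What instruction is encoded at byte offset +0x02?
+0x02: 4e 08 ⇒ word 0x4e08 (big)
  top 5b → 0x9 → and [RR]
  rd: (w>>7)&0xf=0xc → x12
  rs: (w>>3)&0xf=0x1 → x1

and x1, x12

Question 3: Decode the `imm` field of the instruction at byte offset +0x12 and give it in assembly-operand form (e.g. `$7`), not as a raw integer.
$37

+0x12: 2e a5 ⇒ word 0x2ea5 (big)
  op=0x2ea5>>11=0x5 ⇒ adi (RI)
  rd@[10:7]=0xd ⇒ x13
  imm@[6:0]=0x25 ⇒ $37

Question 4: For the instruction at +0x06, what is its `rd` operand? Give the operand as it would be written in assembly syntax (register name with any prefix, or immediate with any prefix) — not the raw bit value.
[06] eb fc → 0xebfc
  top 5b → 0x1d → andi [RI]
  [10:7] rd=7 = x7
  [6:0] imm=124 = $124

x7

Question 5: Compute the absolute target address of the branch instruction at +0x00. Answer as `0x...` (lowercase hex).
@+00  big-endian(30 08) = 0x3008
  op=0x3008>>11=0x6 ⇒ bne (J)
  imm@[10:0]=0x8 ⇒ $8
  target = base 0x5be2 + off 0x00 + 2 + imm 8 = 0x5bec

0x5bec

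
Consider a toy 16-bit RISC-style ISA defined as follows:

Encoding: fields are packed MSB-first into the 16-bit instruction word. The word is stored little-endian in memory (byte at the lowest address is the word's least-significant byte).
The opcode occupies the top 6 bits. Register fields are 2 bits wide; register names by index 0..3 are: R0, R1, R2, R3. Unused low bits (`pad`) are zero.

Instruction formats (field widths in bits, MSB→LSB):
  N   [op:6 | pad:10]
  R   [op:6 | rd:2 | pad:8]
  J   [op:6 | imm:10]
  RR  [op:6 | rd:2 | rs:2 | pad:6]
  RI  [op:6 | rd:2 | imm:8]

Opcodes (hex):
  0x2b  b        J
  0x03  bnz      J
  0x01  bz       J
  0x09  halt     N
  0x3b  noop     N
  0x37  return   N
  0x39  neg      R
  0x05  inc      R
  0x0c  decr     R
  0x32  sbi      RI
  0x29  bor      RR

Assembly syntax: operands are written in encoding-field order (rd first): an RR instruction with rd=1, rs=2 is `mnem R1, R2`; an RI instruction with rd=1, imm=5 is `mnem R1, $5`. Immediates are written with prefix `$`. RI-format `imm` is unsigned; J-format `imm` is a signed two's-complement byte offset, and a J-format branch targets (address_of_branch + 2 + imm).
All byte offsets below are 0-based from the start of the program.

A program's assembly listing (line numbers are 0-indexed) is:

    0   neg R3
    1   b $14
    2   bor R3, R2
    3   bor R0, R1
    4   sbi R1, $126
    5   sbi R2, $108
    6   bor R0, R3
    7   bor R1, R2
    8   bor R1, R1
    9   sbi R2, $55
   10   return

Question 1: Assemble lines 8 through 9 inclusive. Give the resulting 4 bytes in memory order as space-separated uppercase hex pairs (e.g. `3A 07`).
40 A5 37 CA

8. bor fields op=0x29:6|rd=1:2|rs=1:2|pad=0:6 → word a540h → 40 a5
9. sbi fields op=0x32:6|rd=2:2|imm=55:8 → word ca37h → 37 ca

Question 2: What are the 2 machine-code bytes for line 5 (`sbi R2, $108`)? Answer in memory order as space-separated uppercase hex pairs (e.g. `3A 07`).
6C CA

5. sbi fields op=0x32:6|rd=2:2|imm=108:8 → word ca6ch → 6c ca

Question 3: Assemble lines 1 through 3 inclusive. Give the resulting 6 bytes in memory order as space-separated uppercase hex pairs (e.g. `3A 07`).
0E AC 80 A7 40 A4

line 1 (b): pack op=0x2b:6|imm=14:10 = 0xac0e; little→ 0e ac
line 2 (bor): pack op=0x29:6|rd=3:2|rs=2:2|pad=0:6 = 0xa780; little→ 80 a7
line 3 (bor): pack op=0x29:6|rd=0:2|rs=1:2|pad=0:6 = 0xa440; little→ 40 a4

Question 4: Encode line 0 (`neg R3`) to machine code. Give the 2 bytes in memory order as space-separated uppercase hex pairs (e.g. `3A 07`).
line 0 (neg): pack op=0x39:6|rd=3:2|pad=0:8 = 0xe700; little→ 00 e7

00 E7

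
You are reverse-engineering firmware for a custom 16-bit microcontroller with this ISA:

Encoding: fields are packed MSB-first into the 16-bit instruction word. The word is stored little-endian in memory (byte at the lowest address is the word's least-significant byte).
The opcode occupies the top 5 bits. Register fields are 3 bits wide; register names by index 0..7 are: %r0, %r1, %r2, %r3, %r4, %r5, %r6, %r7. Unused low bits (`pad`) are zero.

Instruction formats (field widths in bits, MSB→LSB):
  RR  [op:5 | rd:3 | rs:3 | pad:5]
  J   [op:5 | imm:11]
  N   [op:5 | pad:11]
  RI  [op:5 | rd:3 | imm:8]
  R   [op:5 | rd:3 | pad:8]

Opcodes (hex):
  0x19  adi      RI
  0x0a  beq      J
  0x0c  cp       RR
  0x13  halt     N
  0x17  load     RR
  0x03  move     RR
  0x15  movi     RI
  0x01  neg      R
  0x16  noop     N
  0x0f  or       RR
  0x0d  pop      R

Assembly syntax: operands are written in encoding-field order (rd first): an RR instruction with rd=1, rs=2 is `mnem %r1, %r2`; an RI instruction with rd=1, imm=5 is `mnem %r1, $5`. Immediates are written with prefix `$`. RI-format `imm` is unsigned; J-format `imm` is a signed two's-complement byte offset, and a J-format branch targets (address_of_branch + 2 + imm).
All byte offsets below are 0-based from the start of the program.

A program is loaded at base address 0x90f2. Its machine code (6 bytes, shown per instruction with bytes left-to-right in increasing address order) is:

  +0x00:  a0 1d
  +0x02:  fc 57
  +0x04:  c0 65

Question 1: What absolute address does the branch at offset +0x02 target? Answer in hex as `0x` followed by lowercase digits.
0x90f2

off 0x02: read fc 57 as little → 0x57fc
  opcode bits[15:11]=0xa: beq/J
  [10:0] imm=2044 (s11→-4) = $-4
  target = base 0x90f2 + off 0x02 + 2 + imm -4 = 0x90f2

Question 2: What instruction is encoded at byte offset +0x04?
off 0x04: read c0 65 as little → 0x65c0
  op=0x65c0>>11=0xc ⇒ cp (RR)
  [10:8] rd=5 = %r5
  [7:5] rs=6 = %r6

cp %r5, %r6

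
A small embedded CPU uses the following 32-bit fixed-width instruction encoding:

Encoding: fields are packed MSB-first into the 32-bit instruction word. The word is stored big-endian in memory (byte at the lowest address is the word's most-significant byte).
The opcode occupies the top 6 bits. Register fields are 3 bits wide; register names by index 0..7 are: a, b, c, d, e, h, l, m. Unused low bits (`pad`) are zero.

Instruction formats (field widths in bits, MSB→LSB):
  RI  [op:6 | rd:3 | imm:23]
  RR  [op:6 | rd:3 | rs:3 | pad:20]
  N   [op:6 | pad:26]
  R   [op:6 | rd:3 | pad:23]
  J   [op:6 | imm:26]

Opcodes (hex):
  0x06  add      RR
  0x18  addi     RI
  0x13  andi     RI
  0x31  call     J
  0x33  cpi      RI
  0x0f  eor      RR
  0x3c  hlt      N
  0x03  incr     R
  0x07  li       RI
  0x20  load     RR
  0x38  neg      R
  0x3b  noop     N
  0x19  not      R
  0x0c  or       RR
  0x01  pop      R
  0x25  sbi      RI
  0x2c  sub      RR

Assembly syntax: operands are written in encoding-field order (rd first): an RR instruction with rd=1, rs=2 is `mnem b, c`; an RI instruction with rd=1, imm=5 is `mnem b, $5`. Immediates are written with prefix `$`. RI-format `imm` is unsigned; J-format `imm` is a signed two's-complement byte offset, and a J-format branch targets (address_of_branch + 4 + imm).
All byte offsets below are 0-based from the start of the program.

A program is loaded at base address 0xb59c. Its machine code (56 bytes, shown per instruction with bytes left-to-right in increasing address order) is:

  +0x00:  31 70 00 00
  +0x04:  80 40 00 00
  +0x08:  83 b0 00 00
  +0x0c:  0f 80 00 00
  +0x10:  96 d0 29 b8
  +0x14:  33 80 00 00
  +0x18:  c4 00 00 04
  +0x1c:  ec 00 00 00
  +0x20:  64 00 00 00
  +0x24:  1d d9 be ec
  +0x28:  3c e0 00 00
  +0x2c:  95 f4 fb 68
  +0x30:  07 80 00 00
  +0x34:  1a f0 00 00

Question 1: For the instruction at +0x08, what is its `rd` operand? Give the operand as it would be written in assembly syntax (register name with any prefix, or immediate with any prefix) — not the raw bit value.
m

+0x08: 83 b0 00 00 ⇒ word 0x83b00000 (big)
  op=0x83b00000>>26=0x20 ⇒ load (RR)
  rd: (w>>23)&0x7=0x7 → m
  rs: (w>>20)&0x7=0x3 → d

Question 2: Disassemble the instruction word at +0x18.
call $4

off 0x18: read c4 00 00 04 as big → 0xc4000004
  opcode bits[31:26]=0x31: call/J
  [25:0] imm=4 = $4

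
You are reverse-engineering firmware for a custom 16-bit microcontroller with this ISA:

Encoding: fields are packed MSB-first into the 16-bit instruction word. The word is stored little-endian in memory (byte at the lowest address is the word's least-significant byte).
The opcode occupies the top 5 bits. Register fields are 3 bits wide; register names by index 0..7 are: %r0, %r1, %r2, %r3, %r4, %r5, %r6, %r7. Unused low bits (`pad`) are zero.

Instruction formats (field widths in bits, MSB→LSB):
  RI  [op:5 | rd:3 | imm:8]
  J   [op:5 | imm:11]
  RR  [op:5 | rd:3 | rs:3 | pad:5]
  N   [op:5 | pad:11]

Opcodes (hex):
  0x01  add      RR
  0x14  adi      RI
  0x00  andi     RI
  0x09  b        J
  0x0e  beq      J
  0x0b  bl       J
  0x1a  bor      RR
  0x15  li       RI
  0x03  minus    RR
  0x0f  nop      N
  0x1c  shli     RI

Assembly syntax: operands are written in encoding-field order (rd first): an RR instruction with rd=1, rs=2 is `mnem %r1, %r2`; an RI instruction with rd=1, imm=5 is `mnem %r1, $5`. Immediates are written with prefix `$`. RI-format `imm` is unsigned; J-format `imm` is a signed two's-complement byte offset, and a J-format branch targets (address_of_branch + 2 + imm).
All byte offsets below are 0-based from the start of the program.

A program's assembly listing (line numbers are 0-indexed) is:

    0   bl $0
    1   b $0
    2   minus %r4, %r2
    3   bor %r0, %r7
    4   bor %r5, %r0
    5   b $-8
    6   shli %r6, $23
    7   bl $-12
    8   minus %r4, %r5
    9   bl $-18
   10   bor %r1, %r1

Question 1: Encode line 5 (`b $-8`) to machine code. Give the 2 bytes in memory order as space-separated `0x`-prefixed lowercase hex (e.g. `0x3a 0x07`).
0xf8 0x4f

line 5 (b): pack op=0x9:5|imm=-8:11 = 0x4ff8; little→ f8 4f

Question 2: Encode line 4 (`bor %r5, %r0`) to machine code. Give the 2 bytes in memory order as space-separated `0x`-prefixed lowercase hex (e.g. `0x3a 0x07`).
0x00 0xd5

L4: bor op=0x1a:5|rd=5:3|rs=0:3|pad=0:5 ⇒ 0xd500 ⇒ little 00 d5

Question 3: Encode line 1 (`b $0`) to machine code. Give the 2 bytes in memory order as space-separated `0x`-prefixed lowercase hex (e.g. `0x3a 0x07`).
line 1 (b): pack op=0x9:5|imm=0:11 = 0x4800; little→ 00 48

0x00 0x48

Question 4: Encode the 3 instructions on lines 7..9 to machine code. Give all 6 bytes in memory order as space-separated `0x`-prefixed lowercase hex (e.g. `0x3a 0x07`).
7. bl fields op=0xb:5|imm=-12:11 → word 5ff4h → f4 5f
8. minus fields op=0x3:5|rd=4:3|rs=5:3|pad=0:5 → word 1ca0h → a0 1c
9. bl fields op=0xb:5|imm=-18:11 → word 5feeh → ee 5f

0xf4 0x5f 0xa0 0x1c 0xee 0x5f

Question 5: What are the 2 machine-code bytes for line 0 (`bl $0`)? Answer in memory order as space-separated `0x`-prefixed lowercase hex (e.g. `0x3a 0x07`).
line 0 (bl): pack op=0xb:5|imm=0:11 = 0x5800; little→ 00 58

0x00 0x58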